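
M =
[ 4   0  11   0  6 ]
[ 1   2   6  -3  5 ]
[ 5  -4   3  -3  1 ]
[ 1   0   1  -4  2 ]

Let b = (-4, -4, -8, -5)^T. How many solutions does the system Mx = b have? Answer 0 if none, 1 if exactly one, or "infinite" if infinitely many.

Row reduce the augmented matrix [M | b].
R2 ← R2 − (1/4)·R1: [0, 2, 13/4, -3, 7/2, -3]
R3 ← R3 − (5/4)·R1: [0, -4, -43/4, -3, -13/2, -3]
R4 ← R4 − (1/4)·R1: [0, 0, -7/4, -4, 1/2, -4]
R3 ← R3 + (2)·R2: [0, 0, -17/4, -9, 1/2, -9]
R4 ← R4 − (7/17)·R3: [0, 0, 0, -5/17, 5/17, -5/17]
The echelon form has 4 nonzero rows, and every pivot lies in the first 5 columns, so rank(M) = rank([M|b]) = 4.
The system is consistent.
rank = 4 < 5 unknowns, so there are infinitely many solutions.

infinite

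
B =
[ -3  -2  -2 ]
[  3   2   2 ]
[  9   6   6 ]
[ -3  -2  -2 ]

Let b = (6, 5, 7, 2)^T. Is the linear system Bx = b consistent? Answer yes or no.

no

Row reduce the augmented matrix [B | b].
R2 ← R2 + R1: [0, 0, 0, 11]
R3 ← R3 + (3)·R1: [0, 0, 0, 25]
R4 ← R4 − R1: [0, 0, 0, -4]
R3 ← R3 − (25/11)·R2: [0, 0, 0, 0]
R4 ← R4 + (4/11)·R2: [0, 0, 0, 0]
The echelon form has 2 nonzero rows; the last pivot sits in the augmented column, so rank(B) = 1 but rank([B|b]) = 2.
Since the ranks differ, the system is inconsistent.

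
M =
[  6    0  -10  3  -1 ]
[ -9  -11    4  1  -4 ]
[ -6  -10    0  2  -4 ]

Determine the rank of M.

2

Row reduce to echelon form.
R2 ← R2 + (3/2)·R1: [0, -11, -11, 11/2, -11/2]
R3 ← R3 + R1: [0, -10, -10, 5, -5]
R3 ← R3 − (10/11)·R2: [0, 0, 0, 0, 0]
Echelon form has 2 nonzero rows, so rank(M) = 2.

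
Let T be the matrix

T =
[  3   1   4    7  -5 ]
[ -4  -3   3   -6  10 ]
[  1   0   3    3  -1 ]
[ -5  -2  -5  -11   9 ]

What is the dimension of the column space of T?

Row reduce to echelon form.
R2 ← R2 + (4/3)·R1: [0, -5/3, 25/3, 10/3, 10/3]
R3 ← R3 − (1/3)·R1: [0, -1/3, 5/3, 2/3, 2/3]
R4 ← R4 + (5/3)·R1: [0, -1/3, 5/3, 2/3, 2/3]
R3 ← R3 − (1/5)·R2: [0, 0, 0, 0, 0]
R4 ← R4 − (1/5)·R2: [0, 0, 0, 0, 0]
Echelon form has 2 nonzero rows, so rank(T) = 2.
The column space has dimension equal to the rank: 2.

2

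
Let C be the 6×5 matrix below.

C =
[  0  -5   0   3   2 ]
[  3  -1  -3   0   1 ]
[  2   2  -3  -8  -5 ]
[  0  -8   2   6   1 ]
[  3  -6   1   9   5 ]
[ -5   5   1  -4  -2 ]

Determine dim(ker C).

0

Row reduce to echelon form.
Swap R1 ↔ R2
R3 ← R3 − (2/3)·R1: [0, 8/3, -1, -8, -17/3]
R5 ← R5 − R1: [0, -5, 4, 9, 4]
R6 ← R6 + (5/3)·R1: [0, 10/3, -4, -4, -1/3]
R3 ← R3 + (8/15)·R2: [0, 0, -1, -32/5, -23/5]
R4 ← R4 − (8/5)·R2: [0, 0, 2, 6/5, -11/5]
R5 ← R5 − R2: [0, 0, 4, 6, 2]
R6 ← R6 + (2/3)·R2: [0, 0, -4, -2, 1]
R4 ← R4 + (2)·R3: [0, 0, 0, -58/5, -57/5]
R5 ← R5 + (4)·R3: [0, 0, 0, -98/5, -82/5]
R6 ← R6 − (4)·R3: [0, 0, 0, 118/5, 97/5]
R5 ← R5 − (49/29)·R4: [0, 0, 0, 0, 83/29]
R6 ← R6 + (59/29)·R4: [0, 0, 0, 0, -110/29]
R6 ← R6 + (110/83)·R5: [0, 0, 0, 0, 0]
5 nonzero rows, so rank(C) = 5.
C has 5 columns; by rank–nullity, nullity = 5 − 5 = 0.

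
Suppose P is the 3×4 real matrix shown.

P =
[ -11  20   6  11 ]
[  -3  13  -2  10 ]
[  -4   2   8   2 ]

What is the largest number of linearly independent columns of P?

3

Row reduce to echelon form.
R2 ← R2 − (3/11)·R1: [0, 83/11, -40/11, 7]
R3 ← R3 − (4/11)·R1: [0, -58/11, 64/11, -2]
R3 ← R3 + (58/83)·R2: [0, 0, 272/83, 240/83]
Echelon form has 3 nonzero rows, so rank(P) = 3.
The rank gives the maximum number of linearly independent columns: 3.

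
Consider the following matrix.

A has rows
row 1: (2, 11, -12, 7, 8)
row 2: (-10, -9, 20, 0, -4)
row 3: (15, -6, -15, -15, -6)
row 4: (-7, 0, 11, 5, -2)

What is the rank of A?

Row reduce to echelon form.
R2 ← R2 + (5)·R1: [0, 46, -40, 35, 36]
R3 ← R3 − (15/2)·R1: [0, -177/2, 75, -135/2, -66]
R4 ← R4 + (7/2)·R1: [0, 77/2, -31, 59/2, 26]
R3 ← R3 + (177/92)·R2: [0, 0, -45/23, -15/92, 75/23]
R4 ← R4 − (77/92)·R2: [0, 0, 57/23, 19/92, -95/23]
R4 ← R4 + (19/15)·R3: [0, 0, 0, 0, 0]
Echelon form has 3 nonzero rows, so rank(A) = 3.

3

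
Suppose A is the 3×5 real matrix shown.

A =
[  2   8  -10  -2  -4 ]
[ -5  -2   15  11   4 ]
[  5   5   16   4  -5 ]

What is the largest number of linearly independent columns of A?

3

Row reduce to echelon form.
R2 ← R2 + (5/2)·R1: [0, 18, -10, 6, -6]
R3 ← R3 − (5/2)·R1: [0, -15, 41, 9, 5]
R3 ← R3 + (5/6)·R2: [0, 0, 98/3, 14, 0]
Echelon form has 3 nonzero rows, so rank(A) = 3.
The rank gives the maximum number of linearly independent columns: 3.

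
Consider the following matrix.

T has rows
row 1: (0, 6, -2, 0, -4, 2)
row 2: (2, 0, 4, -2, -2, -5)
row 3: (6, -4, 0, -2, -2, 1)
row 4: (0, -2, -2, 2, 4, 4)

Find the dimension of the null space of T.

Row reduce to echelon form.
Swap R1 ↔ R2
R3 ← R3 − (3)·R1: [0, -4, -12, 4, 4, 16]
R3 ← R3 + (2/3)·R2: [0, 0, -40/3, 4, 4/3, 52/3]
R4 ← R4 + (1/3)·R2: [0, 0, -8/3, 2, 8/3, 14/3]
R4 ← R4 − (1/5)·R3: [0, 0, 0, 6/5, 12/5, 6/5]
4 nonzero rows, so rank(T) = 4.
T has 6 columns; by rank–nullity, nullity = 6 − 4 = 2.

2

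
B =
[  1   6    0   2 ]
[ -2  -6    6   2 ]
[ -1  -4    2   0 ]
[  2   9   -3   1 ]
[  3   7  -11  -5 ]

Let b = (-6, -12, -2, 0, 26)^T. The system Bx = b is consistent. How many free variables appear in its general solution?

2

Row reduce the augmented matrix [B | b].
R2 ← R2 + (2)·R1: [0, 6, 6, 6, -24]
R3 ← R3 + R1: [0, 2, 2, 2, -8]
R4 ← R4 − (2)·R1: [0, -3, -3, -3, 12]
R5 ← R5 − (3)·R1: [0, -11, -11, -11, 44]
R3 ← R3 − (1/3)·R2: [0, 0, 0, 0, 0]
R4 ← R4 + (1/2)·R2: [0, 0, 0, 0, 0]
R5 ← R5 + (11/6)·R2: [0, 0, 0, 0, 0]
The echelon form has 2 nonzero rows, and every pivot lies in the first 4 columns, so rank(B) = rank([B|b]) = 2.
The system is consistent.
Free variables = (unknowns) − (rank) = 4 − 2 = 2.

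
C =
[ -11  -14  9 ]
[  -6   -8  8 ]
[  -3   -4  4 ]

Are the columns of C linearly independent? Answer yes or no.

Row reduce C to echelon form.
R2 ← R2 − (6/11)·R1: [0, -4/11, 34/11]
R3 ← R3 − (3/11)·R1: [0, -2/11, 17/11]
R3 ← R3 − (1/2)·R2: [0, 0, 0]
2 pivots among 3 columns.
Only 2 < 3 pivot columns, so the columns are linearly dependent.

no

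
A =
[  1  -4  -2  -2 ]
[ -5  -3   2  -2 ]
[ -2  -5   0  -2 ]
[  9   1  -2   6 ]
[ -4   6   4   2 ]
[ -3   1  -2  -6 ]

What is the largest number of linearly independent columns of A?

Row reduce to echelon form.
R2 ← R2 + (5)·R1: [0, -23, -8, -12]
R3 ← R3 + (2)·R1: [0, -13, -4, -6]
R4 ← R4 − (9)·R1: [0, 37, 16, 24]
R5 ← R5 + (4)·R1: [0, -10, -4, -6]
R6 ← R6 + (3)·R1: [0, -11, -8, -12]
R3 ← R3 − (13/23)·R2: [0, 0, 12/23, 18/23]
R4 ← R4 + (37/23)·R2: [0, 0, 72/23, 108/23]
R5 ← R5 − (10/23)·R2: [0, 0, -12/23, -18/23]
R6 ← R6 − (11/23)·R2: [0, 0, -96/23, -144/23]
R4 ← R4 − (6)·R3: [0, 0, 0, 0]
R5 ← R5 + R3: [0, 0, 0, 0]
R6 ← R6 + (8)·R3: [0, 0, 0, 0]
Echelon form has 3 nonzero rows, so rank(A) = 3.
The rank gives the maximum number of linearly independent columns: 3.

3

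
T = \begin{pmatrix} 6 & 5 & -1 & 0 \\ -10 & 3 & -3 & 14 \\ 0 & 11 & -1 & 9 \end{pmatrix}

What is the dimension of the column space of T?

3

Row reduce to echelon form.
R2 ← R2 + (5/3)·R1: [0, 34/3, -14/3, 14]
R3 ← R3 − (33/34)·R2: [0, 0, 60/17, -78/17]
Echelon form has 3 nonzero rows, so rank(T) = 3.
The column space has dimension equal to the rank: 3.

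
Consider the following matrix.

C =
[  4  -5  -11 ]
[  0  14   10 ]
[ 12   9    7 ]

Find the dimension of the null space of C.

0

Row reduce to echelon form.
R3 ← R3 − (3)·R1: [0, 24, 40]
R3 ← R3 − (12/7)·R2: [0, 0, 160/7]
3 nonzero rows, so rank(C) = 3.
C has 3 columns; by rank–nullity, nullity = 3 − 3 = 0.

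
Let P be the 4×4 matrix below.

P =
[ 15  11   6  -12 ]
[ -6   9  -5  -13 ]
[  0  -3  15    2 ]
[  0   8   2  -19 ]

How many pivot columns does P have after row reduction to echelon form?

Row reduce to echelon form.
R2 ← R2 + (2/5)·R1: [0, 67/5, -13/5, -89/5]
R3 ← R3 + (15/67)·R2: [0, 0, 966/67, -133/67]
R4 ← R4 − (40/67)·R2: [0, 0, 238/67, -561/67]
R4 ← R4 − (17/69)·R3: [0, 0, 0, -544/69]
Echelon form has 4 nonzero rows, so rank(P) = 4.
Each nonzero row contributes one pivot column: 4 pivot columns.

4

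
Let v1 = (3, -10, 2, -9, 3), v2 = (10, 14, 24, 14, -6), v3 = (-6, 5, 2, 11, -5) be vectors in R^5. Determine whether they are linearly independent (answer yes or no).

Form the matrix with these vectors as rows and row reduce.
R2 ← R2 − (10/3)·R1: [0, 142/3, 52/3, 44, -16]
R3 ← R3 + (2)·R1: [0, -15, 6, -7, 1]
R3 ← R3 + (45/142)·R2: [0, 0, 816/71, 493/71, -289/71]
3 nonzero rows, so the 3 vectors span a space of dimension 3.
Since 3 = 3, the vectors are linearly independent.

yes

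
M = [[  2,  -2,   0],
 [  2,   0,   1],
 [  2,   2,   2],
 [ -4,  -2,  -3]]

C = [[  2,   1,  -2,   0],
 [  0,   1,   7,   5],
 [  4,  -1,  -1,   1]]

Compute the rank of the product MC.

First compute MC:
[[  4,   0, -18, -10],
 [  8,   1,  -5,   1],
 [ 12,   2,   8,  12],
 [-20,  -3,  -3, -13]]
Now row reduce the product.
R2 ← R2 − (2)·R1: [0, 1, 31, 21]
R3 ← R3 − (3)·R1: [0, 2, 62, 42]
R4 ← R4 + (5)·R1: [0, -3, -93, -63]
R3 ← R3 − (2)·R2: [0, 0, 0, 0]
R4 ← R4 + (3)·R2: [0, 0, 0, 0]
2 nonzero rows, so rank(MC) = 2.

2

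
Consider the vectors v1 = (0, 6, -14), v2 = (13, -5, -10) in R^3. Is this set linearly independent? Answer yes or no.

Form the matrix with these vectors as rows and row reduce.
Swap R1 ↔ R2
2 nonzero rows, so the 2 vectors span a space of dimension 2.
Since 2 = 2, the vectors are linearly independent.

yes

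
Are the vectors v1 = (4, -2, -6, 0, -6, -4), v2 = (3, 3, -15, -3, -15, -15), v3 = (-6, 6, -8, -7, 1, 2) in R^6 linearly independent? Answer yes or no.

Form the matrix with these vectors as rows and row reduce.
R2 ← R2 − (3/4)·R1: [0, 9/2, -21/2, -3, -21/2, -12]
R3 ← R3 + (3/2)·R1: [0, 3, -17, -7, -8, -4]
R3 ← R3 − (2/3)·R2: [0, 0, -10, -5, -1, 4]
3 nonzero rows, so the 3 vectors span a space of dimension 3.
Since 3 = 3, the vectors are linearly independent.

yes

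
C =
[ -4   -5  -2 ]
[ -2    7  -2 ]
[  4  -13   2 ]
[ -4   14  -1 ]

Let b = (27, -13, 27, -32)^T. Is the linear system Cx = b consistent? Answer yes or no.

yes

Row reduce the augmented matrix [C | b].
R2 ← R2 − (1/2)·R1: [0, 19/2, -1, -53/2]
R3 ← R3 + R1: [0, -18, 0, 54]
R4 ← R4 − R1: [0, 19, 1, -59]
R3 ← R3 + (36/19)·R2: [0, 0, -36/19, 72/19]
R4 ← R4 − (2)·R2: [0, 0, 3, -6]
R4 ← R4 + (19/12)·R3: [0, 0, 0, 0]
The echelon form has 3 nonzero rows, and every pivot lies in the first 3 columns, so rank(C) = rank([C|b]) = 3.
The system is consistent.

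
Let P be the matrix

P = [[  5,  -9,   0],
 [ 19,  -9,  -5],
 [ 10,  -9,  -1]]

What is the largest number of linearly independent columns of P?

3

Row reduce to echelon form.
R2 ← R2 − (19/5)·R1: [0, 126/5, -5]
R3 ← R3 − (2)·R1: [0, 9, -1]
R3 ← R3 − (5/14)·R2: [0, 0, 11/14]
Echelon form has 3 nonzero rows, so rank(P) = 3.
The rank gives the maximum number of linearly independent columns: 3.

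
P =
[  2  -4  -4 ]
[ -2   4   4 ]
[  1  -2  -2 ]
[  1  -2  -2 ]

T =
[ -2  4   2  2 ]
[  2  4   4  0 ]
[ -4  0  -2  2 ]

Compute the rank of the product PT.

First compute PT:
[[  4,  -8,  -4,  -4],
 [ -4,   8,   4,   4],
 [  2,  -4,  -2,  -2],
 [  2,  -4,  -2,  -2]]
Now row reduce the product.
R2 ← R2 + R1: [0, 0, 0, 0]
R3 ← R3 − (1/2)·R1: [0, 0, 0, 0]
R4 ← R4 − (1/2)·R1: [0, 0, 0, 0]
1 nonzero row, so rank(PT) = 1.

1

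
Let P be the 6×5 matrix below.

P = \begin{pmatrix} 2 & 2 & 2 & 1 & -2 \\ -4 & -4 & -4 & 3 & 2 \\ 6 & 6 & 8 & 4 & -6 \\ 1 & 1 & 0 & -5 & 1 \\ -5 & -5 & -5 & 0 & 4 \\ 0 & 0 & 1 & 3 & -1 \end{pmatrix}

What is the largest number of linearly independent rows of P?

Row reduce to echelon form.
R2 ← R2 + (2)·R1: [0, 0, 0, 5, -2]
R3 ← R3 − (3)·R1: [0, 0, 2, 1, 0]
R4 ← R4 − (1/2)·R1: [0, 0, -1, -11/2, 2]
R5 ← R5 + (5/2)·R1: [0, 0, 0, 5/2, -1]
Swap R2 ↔ R3
R4 ← R4 + (1/2)·R2: [0, 0, 0, -5, 2]
R6 ← R6 − (1/2)·R2: [0, 0, 0, 5/2, -1]
R4 ← R4 + R3: [0, 0, 0, 0, 0]
R5 ← R5 − (1/2)·R3: [0, 0, 0, 0, 0]
R6 ← R6 − (1/2)·R3: [0, 0, 0, 0, 0]
Echelon form has 3 nonzero rows, so rank(P) = 3.
The rank gives the maximum number of linearly independent rows: 3.

3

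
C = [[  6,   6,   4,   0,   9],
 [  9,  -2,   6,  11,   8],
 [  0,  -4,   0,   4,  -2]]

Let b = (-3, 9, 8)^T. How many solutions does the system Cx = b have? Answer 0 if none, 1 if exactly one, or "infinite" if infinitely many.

Row reduce the augmented matrix [C | b].
R2 ← R2 − (3/2)·R1: [0, -11, 0, 11, -11/2, 27/2]
R3 ← R3 − (4/11)·R2: [0, 0, 0, 0, 0, 34/11]
The echelon form has 3 nonzero rows; the last pivot sits in the augmented column, so rank(C) = 2 but rank([C|b]) = 3.
Since the ranks differ, the system is inconsistent.
It has no solutions.

0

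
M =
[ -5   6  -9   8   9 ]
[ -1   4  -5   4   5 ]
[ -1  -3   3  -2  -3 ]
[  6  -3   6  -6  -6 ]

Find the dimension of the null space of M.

Row reduce to echelon form.
R2 ← R2 − (1/5)·R1: [0, 14/5, -16/5, 12/5, 16/5]
R3 ← R3 − (1/5)·R1: [0, -21/5, 24/5, -18/5, -24/5]
R4 ← R4 + (6/5)·R1: [0, 21/5, -24/5, 18/5, 24/5]
R3 ← R3 + (3/2)·R2: [0, 0, 0, 0, 0]
R4 ← R4 − (3/2)·R2: [0, 0, 0, 0, 0]
2 nonzero rows, so rank(M) = 2.
M has 5 columns; by rank–nullity, nullity = 5 − 2 = 3.

3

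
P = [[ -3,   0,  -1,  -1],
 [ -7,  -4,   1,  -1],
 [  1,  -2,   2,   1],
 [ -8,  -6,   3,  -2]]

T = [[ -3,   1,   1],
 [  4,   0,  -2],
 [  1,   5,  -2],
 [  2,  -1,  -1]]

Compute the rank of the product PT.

2

First compute PT:
[[  6,  -7,   0],
 [  4,  -1,   0],
 [ -7,  10,   0],
 [ -1,   9,   0]]
Now row reduce the product.
R2 ← R2 − (2/3)·R1: [0, 11/3, 0]
R3 ← R3 + (7/6)·R1: [0, 11/6, 0]
R4 ← R4 + (1/6)·R1: [0, 47/6, 0]
R3 ← R3 − (1/2)·R2: [0, 0, 0]
R4 ← R4 − (47/22)·R2: [0, 0, 0]
2 nonzero rows, so rank(PT) = 2.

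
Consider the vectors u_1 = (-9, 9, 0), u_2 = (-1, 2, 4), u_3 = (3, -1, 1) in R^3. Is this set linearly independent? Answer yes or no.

Form the matrix with these vectors as rows and row reduce.
R2 ← R2 − (1/9)·R1: [0, 1, 4]
R3 ← R3 + (1/3)·R1: [0, 2, 1]
R3 ← R3 − (2)·R2: [0, 0, -7]
3 nonzero rows, so the 3 vectors span a space of dimension 3.
Since 3 = 3, the vectors are linearly independent.

yes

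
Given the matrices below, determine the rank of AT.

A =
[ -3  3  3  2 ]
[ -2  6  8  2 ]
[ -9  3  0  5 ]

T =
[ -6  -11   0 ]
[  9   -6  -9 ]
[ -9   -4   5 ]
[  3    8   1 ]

First compute AT:
[[ 24,  19, -10],
 [  0, -30, -12],
 [ 96, 121, -22]]
Now row reduce the product.
R3 ← R3 − (4)·R1: [0, 45, 18]
R3 ← R3 + (3/2)·R2: [0, 0, 0]
2 nonzero rows, so rank(AT) = 2.

2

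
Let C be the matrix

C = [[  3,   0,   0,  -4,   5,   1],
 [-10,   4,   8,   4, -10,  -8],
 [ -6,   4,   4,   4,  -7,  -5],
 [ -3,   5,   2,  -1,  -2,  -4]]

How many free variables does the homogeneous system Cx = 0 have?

2

Row reduce to echelon form.
R2 ← R2 + (10/3)·R1: [0, 4, 8, -28/3, 20/3, -14/3]
R3 ← R3 + (2)·R1: [0, 4, 4, -4, 3, -3]
R4 ← R4 + R1: [0, 5, 2, -5, 3, -3]
R3 ← R3 − R2: [0, 0, -4, 16/3, -11/3, 5/3]
R4 ← R4 − (5/4)·R2: [0, 0, -8, 20/3, -16/3, 17/6]
R4 ← R4 − (2)·R3: [0, 0, 0, -4, 2, -1/2]
4 nonzero rows, so rank(C) = 4.
C has 6 columns; by rank–nullity, nullity = 6 − 4 = 2.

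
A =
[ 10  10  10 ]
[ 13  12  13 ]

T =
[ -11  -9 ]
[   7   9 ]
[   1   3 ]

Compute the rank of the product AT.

First compute AT:
[[-30,  30],
 [-46,  30]]
Now row reduce the product.
R2 ← R2 − (23/15)·R1: [0, -16]
2 nonzero rows, so rank(AT) = 2.

2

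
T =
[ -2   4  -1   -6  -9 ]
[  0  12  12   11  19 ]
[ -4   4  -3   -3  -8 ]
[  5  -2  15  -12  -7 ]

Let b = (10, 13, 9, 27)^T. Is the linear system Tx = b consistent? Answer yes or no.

Row reduce the augmented matrix [T | b].
R3 ← R3 − (2)·R1: [0, -4, -1, 9, 10, -11]
R4 ← R4 + (5/2)·R1: [0, 8, 25/2, -27, -59/2, 52]
R3 ← R3 + (1/3)·R2: [0, 0, 3, 38/3, 49/3, -20/3]
R4 ← R4 − (2/3)·R2: [0, 0, 9/2, -103/3, -253/6, 130/3]
R4 ← R4 − (3/2)·R3: [0, 0, 0, -160/3, -200/3, 160/3]
The echelon form has 4 nonzero rows, and every pivot lies in the first 5 columns, so rank(T) = rank([T|b]) = 4.
The system is consistent.

yes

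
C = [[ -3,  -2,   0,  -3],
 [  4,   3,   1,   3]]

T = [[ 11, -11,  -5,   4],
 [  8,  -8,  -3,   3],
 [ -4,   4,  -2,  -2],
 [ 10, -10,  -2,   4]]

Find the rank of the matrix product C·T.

First compute CT:
[[-79,  79,  27, -30],
 [ 94, -94, -37,  35]]
Now row reduce the product.
R2 ← R2 + (94/79)·R1: [0, 0, -385/79, -55/79]
2 nonzero rows, so rank(CT) = 2.

2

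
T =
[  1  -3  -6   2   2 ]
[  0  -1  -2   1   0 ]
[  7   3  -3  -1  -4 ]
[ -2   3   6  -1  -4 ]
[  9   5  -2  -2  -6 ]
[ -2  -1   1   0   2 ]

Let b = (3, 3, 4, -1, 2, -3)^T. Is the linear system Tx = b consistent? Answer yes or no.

no

Row reduce the augmented matrix [T | b].
R3 ← R3 − (7)·R1: [0, 24, 39, -15, -18, -17]
R4 ← R4 + (2)·R1: [0, -3, -6, 3, 0, 5]
R5 ← R5 − (9)·R1: [0, 32, 52, -20, -24, -25]
R6 ← R6 + (2)·R1: [0, -7, -11, 4, 6, 3]
R3 ← R3 + (24)·R2: [0, 0, -9, 9, -18, 55]
R4 ← R4 − (3)·R2: [0, 0, 0, 0, 0, -4]
R5 ← R5 + (32)·R2: [0, 0, -12, 12, -24, 71]
R6 ← R6 − (7)·R2: [0, 0, 3, -3, 6, -18]
R5 ← R5 − (4/3)·R3: [0, 0, 0, 0, 0, -7/3]
R6 ← R6 + (1/3)·R3: [0, 0, 0, 0, 0, 1/3]
R5 ← R5 − (7/12)·R4: [0, 0, 0, 0, 0, 0]
R6 ← R6 + (1/12)·R4: [0, 0, 0, 0, 0, 0]
The echelon form has 4 nonzero rows; the last pivot sits in the augmented column, so rank(T) = 3 but rank([T|b]) = 4.
Since the ranks differ, the system is inconsistent.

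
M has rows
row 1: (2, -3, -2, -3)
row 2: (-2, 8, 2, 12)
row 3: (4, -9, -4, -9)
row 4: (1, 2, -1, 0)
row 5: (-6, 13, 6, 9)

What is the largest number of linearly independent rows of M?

3

Row reduce to echelon form.
R2 ← R2 + R1: [0, 5, 0, 9]
R3 ← R3 − (2)·R1: [0, -3, 0, -3]
R4 ← R4 − (1/2)·R1: [0, 7/2, 0, 3/2]
R5 ← R5 + (3)·R1: [0, 4, 0, 0]
R3 ← R3 + (3/5)·R2: [0, 0, 0, 12/5]
R4 ← R4 − (7/10)·R2: [0, 0, 0, -24/5]
R5 ← R5 − (4/5)·R2: [0, 0, 0, -36/5]
R4 ← R4 + (2)·R3: [0, 0, 0, 0]
R5 ← R5 + (3)·R3: [0, 0, 0, 0]
Echelon form has 3 nonzero rows, so rank(M) = 3.
The rank gives the maximum number of linearly independent rows: 3.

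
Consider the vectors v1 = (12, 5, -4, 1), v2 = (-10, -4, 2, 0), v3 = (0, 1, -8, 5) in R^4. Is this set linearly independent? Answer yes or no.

no

Form the matrix with these vectors as rows and row reduce.
R2 ← R2 + (5/6)·R1: [0, 1/6, -4/3, 5/6]
R3 ← R3 − (6)·R2: [0, 0, 0, 0]
2 nonzero rows, so the 3 vectors span a space of dimension 2.
Since 2 < 3, the vectors are linearly dependent.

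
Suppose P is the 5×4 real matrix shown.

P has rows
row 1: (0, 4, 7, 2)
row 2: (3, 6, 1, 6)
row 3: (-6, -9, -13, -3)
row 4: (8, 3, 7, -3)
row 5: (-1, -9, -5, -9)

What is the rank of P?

3

Row reduce to echelon form.
Swap R1 ↔ R2
R3 ← R3 + (2)·R1: [0, 3, -11, 9]
R4 ← R4 − (8/3)·R1: [0, -13, 13/3, -19]
R5 ← R5 + (1/3)·R1: [0, -7, -14/3, -7]
R3 ← R3 − (3/4)·R2: [0, 0, -65/4, 15/2]
R4 ← R4 + (13/4)·R2: [0, 0, 325/12, -25/2]
R5 ← R5 + (7/4)·R2: [0, 0, 91/12, -7/2]
R4 ← R4 + (5/3)·R3: [0, 0, 0, 0]
R5 ← R5 + (7/15)·R3: [0, 0, 0, 0]
Echelon form has 3 nonzero rows, so rank(P) = 3.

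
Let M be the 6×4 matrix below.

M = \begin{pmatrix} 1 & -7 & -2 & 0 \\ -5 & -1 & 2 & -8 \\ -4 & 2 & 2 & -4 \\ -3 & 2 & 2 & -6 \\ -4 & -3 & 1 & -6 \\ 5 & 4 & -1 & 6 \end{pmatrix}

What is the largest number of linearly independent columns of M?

Row reduce to echelon form.
R2 ← R2 + (5)·R1: [0, -36, -8, -8]
R3 ← R3 + (4)·R1: [0, -26, -6, -4]
R4 ← R4 + (3)·R1: [0, -19, -4, -6]
R5 ← R5 + (4)·R1: [0, -31, -7, -6]
R6 ← R6 − (5)·R1: [0, 39, 9, 6]
R3 ← R3 − (13/18)·R2: [0, 0, -2/9, 16/9]
R4 ← R4 − (19/36)·R2: [0, 0, 2/9, -16/9]
R5 ← R5 − (31/36)·R2: [0, 0, -1/9, 8/9]
R6 ← R6 + (13/12)·R2: [0, 0, 1/3, -8/3]
R4 ← R4 + R3: [0, 0, 0, 0]
R5 ← R5 − (1/2)·R3: [0, 0, 0, 0]
R6 ← R6 + (3/2)·R3: [0, 0, 0, 0]
Echelon form has 3 nonzero rows, so rank(M) = 3.
The rank gives the maximum number of linearly independent columns: 3.

3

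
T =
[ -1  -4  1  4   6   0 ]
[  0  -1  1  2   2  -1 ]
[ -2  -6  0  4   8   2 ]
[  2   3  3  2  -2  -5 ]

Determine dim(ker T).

4

Row reduce to echelon form.
R3 ← R3 − (2)·R1: [0, 2, -2, -4, -4, 2]
R4 ← R4 + (2)·R1: [0, -5, 5, 10, 10, -5]
R3 ← R3 + (2)·R2: [0, 0, 0, 0, 0, 0]
R4 ← R4 − (5)·R2: [0, 0, 0, 0, 0, 0]
2 nonzero rows, so rank(T) = 2.
T has 6 columns; by rank–nullity, nullity = 6 − 2 = 4.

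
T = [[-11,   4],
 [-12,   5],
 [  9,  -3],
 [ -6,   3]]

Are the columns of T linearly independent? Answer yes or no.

yes

Row reduce T to echelon form.
R2 ← R2 − (12/11)·R1: [0, 7/11]
R3 ← R3 + (9/11)·R1: [0, 3/11]
R4 ← R4 − (6/11)·R1: [0, 9/11]
R3 ← R3 − (3/7)·R2: [0, 0]
R4 ← R4 − (9/7)·R2: [0, 0]
2 pivots among 2 columns.
Every column is a pivot column, so the columns are linearly independent.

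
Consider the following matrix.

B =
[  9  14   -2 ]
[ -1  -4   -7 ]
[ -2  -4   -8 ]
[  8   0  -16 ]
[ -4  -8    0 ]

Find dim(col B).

Row reduce to echelon form.
R2 ← R2 + (1/9)·R1: [0, -22/9, -65/9]
R3 ← R3 + (2/9)·R1: [0, -8/9, -76/9]
R4 ← R4 − (8/9)·R1: [0, -112/9, -128/9]
R5 ← R5 + (4/9)·R1: [0, -16/9, -8/9]
R3 ← R3 − (4/11)·R2: [0, 0, -64/11]
R4 ← R4 − (56/11)·R2: [0, 0, 248/11]
R5 ← R5 − (8/11)·R2: [0, 0, 48/11]
R4 ← R4 + (31/8)·R3: [0, 0, 0]
R5 ← R5 + (3/4)·R3: [0, 0, 0]
Echelon form has 3 nonzero rows, so rank(B) = 3.
The column space has dimension equal to the rank: 3.

3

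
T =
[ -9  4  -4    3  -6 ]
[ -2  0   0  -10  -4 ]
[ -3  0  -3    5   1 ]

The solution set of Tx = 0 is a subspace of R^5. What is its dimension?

2

Row reduce to echelon form.
R2 ← R2 − (2/9)·R1: [0, -8/9, 8/9, -32/3, -8/3]
R3 ← R3 − (1/3)·R1: [0, -4/3, -5/3, 4, 3]
R3 ← R3 − (3/2)·R2: [0, 0, -3, 20, 7]
3 nonzero rows, so rank(T) = 3.
T has 5 columns; by rank–nullity, nullity = 5 − 3 = 2.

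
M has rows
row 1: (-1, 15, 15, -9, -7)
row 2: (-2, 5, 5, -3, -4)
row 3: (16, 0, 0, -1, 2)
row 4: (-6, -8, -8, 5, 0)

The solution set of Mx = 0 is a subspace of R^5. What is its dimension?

Row reduce to echelon form.
R2 ← R2 − (2)·R1: [0, -25, -25, 15, 10]
R3 ← R3 + (16)·R1: [0, 240, 240, -145, -110]
R4 ← R4 − (6)·R1: [0, -98, -98, 59, 42]
R3 ← R3 + (48/5)·R2: [0, 0, 0, -1, -14]
R4 ← R4 − (98/25)·R2: [0, 0, 0, 1/5, 14/5]
R4 ← R4 + (1/5)·R3: [0, 0, 0, 0, 0]
3 nonzero rows, so rank(M) = 3.
M has 5 columns; by rank–nullity, nullity = 5 − 3 = 2.

2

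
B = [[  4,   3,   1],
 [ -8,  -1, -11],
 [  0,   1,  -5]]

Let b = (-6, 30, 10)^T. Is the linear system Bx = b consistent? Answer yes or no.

Row reduce the augmented matrix [B | b].
R2 ← R2 + (2)·R1: [0, 5, -9, 18]
R3 ← R3 − (1/5)·R2: [0, 0, -16/5, 32/5]
The echelon form has 3 nonzero rows, and every pivot lies in the first 3 columns, so rank(B) = rank([B|b]) = 3.
The system is consistent.

yes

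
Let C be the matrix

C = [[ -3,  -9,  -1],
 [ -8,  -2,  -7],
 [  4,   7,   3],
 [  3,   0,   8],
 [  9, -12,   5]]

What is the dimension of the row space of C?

Row reduce to echelon form.
R2 ← R2 − (8/3)·R1: [0, 22, -13/3]
R3 ← R3 + (4/3)·R1: [0, -5, 5/3]
R4 ← R4 + R1: [0, -9, 7]
R5 ← R5 + (3)·R1: [0, -39, 2]
R3 ← R3 + (5/22)·R2: [0, 0, 15/22]
R4 ← R4 + (9/22)·R2: [0, 0, 115/22]
R5 ← R5 + (39/22)·R2: [0, 0, -125/22]
R4 ← R4 − (23/3)·R3: [0, 0, 0]
R5 ← R5 + (25/3)·R3: [0, 0, 0]
Echelon form has 3 nonzero rows, so rank(C) = 3.
The row space has dimension equal to the rank: 3.

3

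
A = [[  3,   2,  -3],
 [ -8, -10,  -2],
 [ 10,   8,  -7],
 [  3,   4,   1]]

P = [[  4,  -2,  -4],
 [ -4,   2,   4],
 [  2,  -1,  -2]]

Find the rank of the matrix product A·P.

1

First compute AP:
[[ -2,   1,   2],
 [  4,  -2,  -4],
 [ -6,   3,   6],
 [ -2,   1,   2]]
Now row reduce the product.
R2 ← R2 + (2)·R1: [0, 0, 0]
R3 ← R3 − (3)·R1: [0, 0, 0]
R4 ← R4 − R1: [0, 0, 0]
1 nonzero row, so rank(AP) = 1.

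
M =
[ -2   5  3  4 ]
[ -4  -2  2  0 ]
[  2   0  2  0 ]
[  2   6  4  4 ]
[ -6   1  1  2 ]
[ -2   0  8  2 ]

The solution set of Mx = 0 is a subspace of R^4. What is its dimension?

1

Row reduce to echelon form.
R2 ← R2 − (2)·R1: [0, -12, -4, -8]
R3 ← R3 + R1: [0, 5, 5, 4]
R4 ← R4 + R1: [0, 11, 7, 8]
R5 ← R5 − (3)·R1: [0, -14, -8, -10]
R6 ← R6 − R1: [0, -5, 5, -2]
R3 ← R3 + (5/12)·R2: [0, 0, 10/3, 2/3]
R4 ← R4 + (11/12)·R2: [0, 0, 10/3, 2/3]
R5 ← R5 − (7/6)·R2: [0, 0, -10/3, -2/3]
R6 ← R6 − (5/12)·R2: [0, 0, 20/3, 4/3]
R4 ← R4 − R3: [0, 0, 0, 0]
R5 ← R5 + R3: [0, 0, 0, 0]
R6 ← R6 − (2)·R3: [0, 0, 0, 0]
3 nonzero rows, so rank(M) = 3.
M has 4 columns; by rank–nullity, nullity = 4 − 3 = 1.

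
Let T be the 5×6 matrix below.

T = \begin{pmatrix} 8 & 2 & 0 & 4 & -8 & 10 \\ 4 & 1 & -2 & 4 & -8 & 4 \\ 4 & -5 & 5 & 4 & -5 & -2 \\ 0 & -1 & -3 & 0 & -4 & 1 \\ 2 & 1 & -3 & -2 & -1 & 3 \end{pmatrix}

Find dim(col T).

Row reduce to echelon form.
R2 ← R2 − (1/2)·R1: [0, 0, -2, 2, -4, -1]
R3 ← R3 − (1/2)·R1: [0, -6, 5, 2, -1, -7]
R5 ← R5 − (1/4)·R1: [0, 1/2, -3, -3, 1, 1/2]
Swap R2 ↔ R3
R4 ← R4 − (1/6)·R2: [0, 0, -23/6, -1/3, -23/6, 13/6]
R5 ← R5 + (1/12)·R2: [0, 0, -31/12, -17/6, 11/12, -1/12]
R4 ← R4 − (23/12)·R3: [0, 0, 0, -25/6, 23/6, 49/12]
R5 ← R5 − (31/24)·R3: [0, 0, 0, -65/12, 73/12, 29/24]
R5 ← R5 − (13/10)·R4: [0, 0, 0, 0, 11/10, -41/10]
Echelon form has 5 nonzero rows, so rank(T) = 5.
The column space has dimension equal to the rank: 5.

5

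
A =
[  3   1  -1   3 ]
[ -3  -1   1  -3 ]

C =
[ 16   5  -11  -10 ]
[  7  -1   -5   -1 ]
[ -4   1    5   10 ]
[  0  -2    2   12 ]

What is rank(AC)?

First compute AC:
[[ 59,   7, -37,  -5],
 [-59,  -7,  37,   5]]
Now row reduce the product.
R2 ← R2 + R1: [0, 0, 0, 0]
1 nonzero row, so rank(AC) = 1.

1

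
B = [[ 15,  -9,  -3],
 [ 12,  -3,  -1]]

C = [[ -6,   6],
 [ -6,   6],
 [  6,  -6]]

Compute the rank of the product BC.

First compute BC:
[[-54,  54],
 [-60,  60]]
Now row reduce the product.
R2 ← R2 − (10/9)·R1: [0, 0]
1 nonzero row, so rank(BC) = 1.

1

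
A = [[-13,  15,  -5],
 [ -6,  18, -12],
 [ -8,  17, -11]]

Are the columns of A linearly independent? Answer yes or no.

Row reduce A to echelon form.
R2 ← R2 − (6/13)·R1: [0, 144/13, -126/13]
R3 ← R3 − (8/13)·R1: [0, 101/13, -103/13]
R3 ← R3 − (101/144)·R2: [0, 0, -9/8]
3 pivots among 3 columns.
Every column is a pivot column, so the columns are linearly independent.

yes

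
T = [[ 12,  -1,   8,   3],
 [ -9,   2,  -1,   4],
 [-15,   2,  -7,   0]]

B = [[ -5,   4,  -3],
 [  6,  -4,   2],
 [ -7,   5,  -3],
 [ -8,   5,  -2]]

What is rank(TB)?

First compute TB:
[[-146, 107, -68],
 [ 32, -29,  26],
 [136, -103,  70]]
Now row reduce the product.
R2 ← R2 + (16/73)·R1: [0, -405/73, 810/73]
R3 ← R3 + (68/73)·R1: [0, -243/73, 486/73]
R3 ← R3 − (3/5)·R2: [0, 0, 0]
2 nonzero rows, so rank(TB) = 2.

2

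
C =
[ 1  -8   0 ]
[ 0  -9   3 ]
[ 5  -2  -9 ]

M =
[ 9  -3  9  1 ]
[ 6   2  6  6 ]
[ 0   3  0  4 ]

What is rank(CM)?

First compute CM:
[[-39, -19, -39, -47],
 [-54,  -9, -54, -42],
 [ 33, -46,  33, -43]]
Now row reduce the product.
R2 ← R2 − (18/13)·R1: [0, 225/13, 0, 300/13]
R3 ← R3 + (11/13)·R1: [0, -807/13, 0, -1076/13]
R3 ← R3 + (269/75)·R2: [0, 0, 0, 0]
2 nonzero rows, so rank(CM) = 2.

2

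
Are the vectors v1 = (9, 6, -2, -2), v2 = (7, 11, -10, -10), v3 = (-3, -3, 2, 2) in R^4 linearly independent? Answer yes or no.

Form the matrix with these vectors as rows and row reduce.
R2 ← R2 − (7/9)·R1: [0, 19/3, -76/9, -76/9]
R3 ← R3 + (1/3)·R1: [0, -1, 4/3, 4/3]
R3 ← R3 + (3/19)·R2: [0, 0, 0, 0]
2 nonzero rows, so the 3 vectors span a space of dimension 2.
Since 2 < 3, the vectors are linearly dependent.

no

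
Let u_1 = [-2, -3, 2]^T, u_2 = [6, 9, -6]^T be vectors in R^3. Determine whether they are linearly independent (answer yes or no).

Form the matrix with these vectors as rows and row reduce.
R2 ← R2 + (3)·R1: [0, 0, 0]
1 nonzero row, so the 2 vectors span a space of dimension 1.
Since 1 < 2, the vectors are linearly dependent.

no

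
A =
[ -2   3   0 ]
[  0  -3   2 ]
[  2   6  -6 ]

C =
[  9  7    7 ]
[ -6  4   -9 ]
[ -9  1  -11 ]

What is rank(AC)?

2

First compute AC:
[[-36,  -2, -41],
 [  0, -10,   5],
 [ 36,  32,  26]]
Now row reduce the product.
R3 ← R3 + R1: [0, 30, -15]
R3 ← R3 + (3)·R2: [0, 0, 0]
2 nonzero rows, so rank(AC) = 2.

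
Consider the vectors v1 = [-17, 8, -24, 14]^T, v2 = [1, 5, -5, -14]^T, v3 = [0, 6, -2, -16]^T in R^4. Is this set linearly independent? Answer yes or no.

Form the matrix with these vectors as rows and row reduce.
R2 ← R2 + (1/17)·R1: [0, 93/17, -109/17, -224/17]
R3 ← R3 − (34/31)·R2: [0, 0, 156/31, -48/31]
3 nonzero rows, so the 3 vectors span a space of dimension 3.
Since 3 = 3, the vectors are linearly independent.

yes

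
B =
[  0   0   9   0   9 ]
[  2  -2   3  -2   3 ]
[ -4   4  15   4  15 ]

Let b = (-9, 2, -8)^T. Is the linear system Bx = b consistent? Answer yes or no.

no

Row reduce the augmented matrix [B | b].
Swap R1 ↔ R2
R3 ← R3 + (2)·R1: [0, 0, 21, 0, 21, -4]
R3 ← R3 − (7/3)·R2: [0, 0, 0, 0, 0, 17]
The echelon form has 3 nonzero rows; the last pivot sits in the augmented column, so rank(B) = 2 but rank([B|b]) = 3.
Since the ranks differ, the system is inconsistent.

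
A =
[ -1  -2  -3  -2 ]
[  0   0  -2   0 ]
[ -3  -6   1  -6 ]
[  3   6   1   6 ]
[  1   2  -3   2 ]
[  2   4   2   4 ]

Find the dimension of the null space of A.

Row reduce to echelon form.
R3 ← R3 − (3)·R1: [0, 0, 10, 0]
R4 ← R4 + (3)·R1: [0, 0, -8, 0]
R5 ← R5 + R1: [0, 0, -6, 0]
R6 ← R6 + (2)·R1: [0, 0, -4, 0]
R3 ← R3 + (5)·R2: [0, 0, 0, 0]
R4 ← R4 − (4)·R2: [0, 0, 0, 0]
R5 ← R5 − (3)·R2: [0, 0, 0, 0]
R6 ← R6 − (2)·R2: [0, 0, 0, 0]
2 nonzero rows, so rank(A) = 2.
A has 4 columns; by rank–nullity, nullity = 4 − 2 = 2.

2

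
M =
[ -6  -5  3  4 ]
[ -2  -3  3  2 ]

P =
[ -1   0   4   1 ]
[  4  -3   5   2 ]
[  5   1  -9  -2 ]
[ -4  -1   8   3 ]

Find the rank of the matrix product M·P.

2

First compute MP:
[[-15,  14, -44, -10],
 [ -3,  10, -34,  -8]]
Now row reduce the product.
R2 ← R2 − (1/5)·R1: [0, 36/5, -126/5, -6]
2 nonzero rows, so rank(MP) = 2.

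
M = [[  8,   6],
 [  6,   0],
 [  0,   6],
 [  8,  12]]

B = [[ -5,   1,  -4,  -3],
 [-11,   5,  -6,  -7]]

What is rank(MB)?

First compute MB:
[[-106,  38, -68, -66],
 [-30,   6, -24, -18],
 [-66,  30, -36, -42],
 [-172,  68, -104, -108]]
Now row reduce the product.
R2 ← R2 − (15/53)·R1: [0, -252/53, -252/53, 36/53]
R3 ← R3 − (33/53)·R1: [0, 336/53, 336/53, -48/53]
R4 ← R4 − (86/53)·R1: [0, 336/53, 336/53, -48/53]
R3 ← R3 + (4/3)·R2: [0, 0, 0, 0]
R4 ← R4 + (4/3)·R2: [0, 0, 0, 0]
2 nonzero rows, so rank(MB) = 2.

2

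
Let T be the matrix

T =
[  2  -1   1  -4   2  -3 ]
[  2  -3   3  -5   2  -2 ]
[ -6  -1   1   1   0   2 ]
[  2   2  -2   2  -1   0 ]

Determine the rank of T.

3

Row reduce to echelon form.
R2 ← R2 − R1: [0, -2, 2, -1, 0, 1]
R3 ← R3 + (3)·R1: [0, -4, 4, -11, 6, -7]
R4 ← R4 − R1: [0, 3, -3, 6, -3, 3]
R3 ← R3 − (2)·R2: [0, 0, 0, -9, 6, -9]
R4 ← R4 + (3/2)·R2: [0, 0, 0, 9/2, -3, 9/2]
R4 ← R4 + (1/2)·R3: [0, 0, 0, 0, 0, 0]
Echelon form has 3 nonzero rows, so rank(T) = 3.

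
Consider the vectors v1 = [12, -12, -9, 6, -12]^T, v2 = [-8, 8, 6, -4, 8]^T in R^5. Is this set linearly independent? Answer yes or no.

Form the matrix with these vectors as rows and row reduce.
R2 ← R2 + (2/3)·R1: [0, 0, 0, 0, 0]
1 nonzero row, so the 2 vectors span a space of dimension 1.
Since 1 < 2, the vectors are linearly dependent.

no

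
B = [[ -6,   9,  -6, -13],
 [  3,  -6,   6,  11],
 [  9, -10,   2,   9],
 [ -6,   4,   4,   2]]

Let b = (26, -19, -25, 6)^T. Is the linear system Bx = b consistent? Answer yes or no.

yes

Row reduce the augmented matrix [B | b].
R2 ← R2 + (1/2)·R1: [0, -3/2, 3, 9/2, -6]
R3 ← R3 + (3/2)·R1: [0, 7/2, -7, -21/2, 14]
R4 ← R4 − R1: [0, -5, 10, 15, -20]
R3 ← R3 + (7/3)·R2: [0, 0, 0, 0, 0]
R4 ← R4 − (10/3)·R2: [0, 0, 0, 0, 0]
The echelon form has 2 nonzero rows, and every pivot lies in the first 4 columns, so rank(B) = rank([B|b]) = 2.
The system is consistent.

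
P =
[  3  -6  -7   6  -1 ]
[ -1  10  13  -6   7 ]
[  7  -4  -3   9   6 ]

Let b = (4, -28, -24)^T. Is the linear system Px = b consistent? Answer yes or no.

Row reduce the augmented matrix [P | b].
R2 ← R2 + (1/3)·R1: [0, 8, 32/3, -4, 20/3, -80/3]
R3 ← R3 − (7/3)·R1: [0, 10, 40/3, -5, 25/3, -100/3]
R3 ← R3 − (5/4)·R2: [0, 0, 0, 0, 0, 0]
The echelon form has 2 nonzero rows, and every pivot lies in the first 5 columns, so rank(P) = rank([P|b]) = 2.
The system is consistent.

yes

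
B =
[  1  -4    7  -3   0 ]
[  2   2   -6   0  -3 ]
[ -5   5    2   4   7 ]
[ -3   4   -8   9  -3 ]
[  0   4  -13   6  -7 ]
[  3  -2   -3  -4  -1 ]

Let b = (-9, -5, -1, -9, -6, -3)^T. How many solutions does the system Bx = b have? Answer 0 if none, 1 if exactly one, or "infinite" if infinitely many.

Row reduce the augmented matrix [B | b].
R2 ← R2 − (2)·R1: [0, 10, -20, 6, -3, 13]
R3 ← R3 + (5)·R1: [0, -15, 37, -11, 7, -46]
R4 ← R4 + (3)·R1: [0, -8, 13, 0, -3, -36]
R6 ← R6 − (3)·R1: [0, 10, -24, 5, -1, 24]
R3 ← R3 + (3/2)·R2: [0, 0, 7, -2, 5/2, -53/2]
R4 ← R4 + (4/5)·R2: [0, 0, -3, 24/5, -27/5, -128/5]
R5 ← R5 − (2/5)·R2: [0, 0, -5, 18/5, -29/5, -56/5]
R6 ← R6 − R2: [0, 0, -4, -1, 2, 11]
R4 ← R4 + (3/7)·R3: [0, 0, 0, 138/35, -303/70, -2587/70]
R5 ← R5 + (5/7)·R3: [0, 0, 0, 76/35, -281/70, -2109/70]
R6 ← R6 + (4/7)·R3: [0, 0, 0, -15/7, 24/7, -29/7]
R5 ← R5 − (38/69)·R4: [0, 0, 0, 0, -75/46, -1349/138]
R6 ← R6 + (25/46)·R4: [0, 0, 0, 0, 99/92, -2229/92]
R6 ← R6 + (33/50)·R5: [0, 0, 0, 0, 0, -767/25]
The echelon form has 6 nonzero rows; the last pivot sits in the augmented column, so rank(B) = 5 but rank([B|b]) = 6.
Since the ranks differ, the system is inconsistent.
It has no solutions.

0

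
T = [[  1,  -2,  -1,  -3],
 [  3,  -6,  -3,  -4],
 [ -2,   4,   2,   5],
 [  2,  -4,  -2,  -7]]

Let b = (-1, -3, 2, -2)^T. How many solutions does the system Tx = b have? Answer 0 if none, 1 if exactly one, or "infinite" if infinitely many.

infinite

Row reduce the augmented matrix [T | b].
R2 ← R2 − (3)·R1: [0, 0, 0, 5, 0]
R3 ← R3 + (2)·R1: [0, 0, 0, -1, 0]
R4 ← R4 − (2)·R1: [0, 0, 0, -1, 0]
R3 ← R3 + (1/5)·R2: [0, 0, 0, 0, 0]
R4 ← R4 + (1/5)·R2: [0, 0, 0, 0, 0]
The echelon form has 2 nonzero rows, and every pivot lies in the first 4 columns, so rank(T) = rank([T|b]) = 2.
The system is consistent.
rank = 2 < 4 unknowns, so there are infinitely many solutions.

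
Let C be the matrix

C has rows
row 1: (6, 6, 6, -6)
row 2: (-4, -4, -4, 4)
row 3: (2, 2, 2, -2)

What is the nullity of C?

3

Row reduce to echelon form.
R2 ← R2 + (2/3)·R1: [0, 0, 0, 0]
R3 ← R3 − (1/3)·R1: [0, 0, 0, 0]
1 nonzero row, so rank(C) = 1.
C has 4 columns; by rank–nullity, nullity = 4 − 1 = 3.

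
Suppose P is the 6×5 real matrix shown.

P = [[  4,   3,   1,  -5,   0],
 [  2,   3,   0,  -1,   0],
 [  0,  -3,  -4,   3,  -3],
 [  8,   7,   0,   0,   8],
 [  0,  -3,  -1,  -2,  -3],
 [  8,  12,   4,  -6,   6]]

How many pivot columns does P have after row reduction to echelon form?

4

Row reduce to echelon form.
R2 ← R2 − (1/2)·R1: [0, 3/2, -1/2, 3/2, 0]
R4 ← R4 − (2)·R1: [0, 1, -2, 10, 8]
R6 ← R6 − (2)·R1: [0, 6, 2, 4, 6]
R3 ← R3 + (2)·R2: [0, 0, -5, 6, -3]
R4 ← R4 − (2/3)·R2: [0, 0, -5/3, 9, 8]
R5 ← R5 + (2)·R2: [0, 0, -2, 1, -3]
R6 ← R6 − (4)·R2: [0, 0, 4, -2, 6]
R4 ← R4 − (1/3)·R3: [0, 0, 0, 7, 9]
R5 ← R5 − (2/5)·R3: [0, 0, 0, -7/5, -9/5]
R6 ← R6 + (4/5)·R3: [0, 0, 0, 14/5, 18/5]
R5 ← R5 + (1/5)·R4: [0, 0, 0, 0, 0]
R6 ← R6 − (2/5)·R4: [0, 0, 0, 0, 0]
Echelon form has 4 nonzero rows, so rank(P) = 4.
Each nonzero row contributes one pivot column: 4 pivot columns.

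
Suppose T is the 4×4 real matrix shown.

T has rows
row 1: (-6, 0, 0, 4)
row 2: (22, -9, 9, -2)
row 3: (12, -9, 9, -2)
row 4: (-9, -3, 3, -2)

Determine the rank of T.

Row reduce to echelon form.
R2 ← R2 + (11/3)·R1: [0, -9, 9, 38/3]
R3 ← R3 + (2)·R1: [0, -9, 9, 6]
R4 ← R4 − (3/2)·R1: [0, -3, 3, -8]
R3 ← R3 − R2: [0, 0, 0, -20/3]
R4 ← R4 − (1/3)·R2: [0, 0, 0, -110/9]
R4 ← R4 − (11/6)·R3: [0, 0, 0, 0]
Echelon form has 3 nonzero rows, so rank(T) = 3.

3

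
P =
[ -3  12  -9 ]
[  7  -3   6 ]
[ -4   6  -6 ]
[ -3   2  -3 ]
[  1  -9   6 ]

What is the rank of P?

Row reduce to echelon form.
R2 ← R2 + (7/3)·R1: [0, 25, -15]
R3 ← R3 − (4/3)·R1: [0, -10, 6]
R4 ← R4 − R1: [0, -10, 6]
R5 ← R5 + (1/3)·R1: [0, -5, 3]
R3 ← R3 + (2/5)·R2: [0, 0, 0]
R4 ← R4 + (2/5)·R2: [0, 0, 0]
R5 ← R5 + (1/5)·R2: [0, 0, 0]
Echelon form has 2 nonzero rows, so rank(P) = 2.

2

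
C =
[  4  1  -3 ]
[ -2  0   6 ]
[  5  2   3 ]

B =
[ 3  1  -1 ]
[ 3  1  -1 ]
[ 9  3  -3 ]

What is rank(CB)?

1

First compute CB:
[[-12,  -4,   4],
 [ 48,  16, -16],
 [ 48,  16, -16]]
Now row reduce the product.
R2 ← R2 + (4)·R1: [0, 0, 0]
R3 ← R3 + (4)·R1: [0, 0, 0]
1 nonzero row, so rank(CB) = 1.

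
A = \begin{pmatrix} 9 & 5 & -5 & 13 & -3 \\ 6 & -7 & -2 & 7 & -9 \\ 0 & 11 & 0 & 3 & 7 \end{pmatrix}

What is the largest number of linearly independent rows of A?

Row reduce to echelon form.
R2 ← R2 − (2/3)·R1: [0, -31/3, 4/3, -5/3, -7]
R3 ← R3 + (33/31)·R2: [0, 0, 44/31, 38/31, -14/31]
Echelon form has 3 nonzero rows, so rank(A) = 3.
The rank gives the maximum number of linearly independent rows: 3.

3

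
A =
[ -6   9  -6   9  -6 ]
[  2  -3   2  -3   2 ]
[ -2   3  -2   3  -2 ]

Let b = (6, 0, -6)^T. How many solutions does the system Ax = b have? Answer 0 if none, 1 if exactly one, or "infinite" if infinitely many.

Row reduce the augmented matrix [A | b].
R2 ← R2 + (1/3)·R1: [0, 0, 0, 0, 0, 2]
R3 ← R3 − (1/3)·R1: [0, 0, 0, 0, 0, -8]
R3 ← R3 + (4)·R2: [0, 0, 0, 0, 0, 0]
The echelon form has 2 nonzero rows; the last pivot sits in the augmented column, so rank(A) = 1 but rank([A|b]) = 2.
Since the ranks differ, the system is inconsistent.
It has no solutions.

0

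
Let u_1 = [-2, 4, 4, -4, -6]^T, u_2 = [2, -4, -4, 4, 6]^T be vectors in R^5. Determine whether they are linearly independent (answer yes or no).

no

Form the matrix with these vectors as rows and row reduce.
R2 ← R2 + R1: [0, 0, 0, 0, 0]
1 nonzero row, so the 2 vectors span a space of dimension 1.
Since 1 < 2, the vectors are linearly dependent.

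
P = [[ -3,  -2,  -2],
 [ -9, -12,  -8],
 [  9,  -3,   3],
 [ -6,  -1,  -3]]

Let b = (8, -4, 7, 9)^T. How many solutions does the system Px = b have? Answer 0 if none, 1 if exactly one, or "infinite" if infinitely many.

Row reduce the augmented matrix [P | b].
R2 ← R2 − (3)·R1: [0, -6, -2, -28]
R3 ← R3 + (3)·R1: [0, -9, -3, 31]
R4 ← R4 − (2)·R1: [0, 3, 1, -7]
R3 ← R3 − (3/2)·R2: [0, 0, 0, 73]
R4 ← R4 + (1/2)·R2: [0, 0, 0, -21]
R4 ← R4 + (21/73)·R3: [0, 0, 0, 0]
The echelon form has 3 nonzero rows; the last pivot sits in the augmented column, so rank(P) = 2 but rank([P|b]) = 3.
Since the ranks differ, the system is inconsistent.
It has no solutions.

0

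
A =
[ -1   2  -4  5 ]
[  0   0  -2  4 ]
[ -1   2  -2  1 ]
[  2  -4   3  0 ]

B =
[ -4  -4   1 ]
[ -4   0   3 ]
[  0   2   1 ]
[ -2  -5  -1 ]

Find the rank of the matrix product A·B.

First compute AB:
[[-14, -29,  -4],
 [ -8, -24,  -6],
 [ -6,  -5,   2],
 [  8,  -2,  -7]]
Now row reduce the product.
R2 ← R2 − (4/7)·R1: [0, -52/7, -26/7]
R3 ← R3 − (3/7)·R1: [0, 52/7, 26/7]
R4 ← R4 + (4/7)·R1: [0, -130/7, -65/7]
R3 ← R3 + R2: [0, 0, 0]
R4 ← R4 − (5/2)·R2: [0, 0, 0]
2 nonzero rows, so rank(AB) = 2.

2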